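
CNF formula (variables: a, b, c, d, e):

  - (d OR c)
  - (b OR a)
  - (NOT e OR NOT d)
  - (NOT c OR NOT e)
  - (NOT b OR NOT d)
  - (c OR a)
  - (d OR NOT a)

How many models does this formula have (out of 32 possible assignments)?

The models are:
  a=0 b=1 c=1 d=0 e=0
  a=1 b=0 c=0 d=1 e=0
  a=1 b=0 c=1 d=1 e=0
That's 3 in total.

3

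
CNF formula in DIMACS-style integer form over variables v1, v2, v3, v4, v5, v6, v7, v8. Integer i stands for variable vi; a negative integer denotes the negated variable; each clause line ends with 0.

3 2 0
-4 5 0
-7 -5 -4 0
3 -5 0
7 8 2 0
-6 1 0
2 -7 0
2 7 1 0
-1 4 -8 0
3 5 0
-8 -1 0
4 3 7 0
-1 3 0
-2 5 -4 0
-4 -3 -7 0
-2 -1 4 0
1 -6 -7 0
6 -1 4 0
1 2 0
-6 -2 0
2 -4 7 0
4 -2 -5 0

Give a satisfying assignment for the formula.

Branch on v1: take v1 = False.
  then v6 is forced to False.
  then v2 is forced to True.
Set v3 = True and propagate.
For the remaining variables, v4 = False, v5 = False, v7 = False, v8 = False works.
Check each clause:
  1. (v2 || v3) — v2 is true.
  2. (v5 || !v4) — !v4 is true.
  3. (!v4 || !v5 || !v7) — !v7 is true.
  4. (!v5 || v3) — v3 is true.
  5. (v2 || v8 || v7) — v2 is true.
  6. (!v6 || v1) — !v6 is true.
  7. (!v7 || v2) — !v7 is true.
  8. (v1 || v7 || v2) — v2 is true.
  9. (!v1 || v4 || !v8) — !v8 is true.
  10. (v3 || v5) — v3 is true.
  11. (!v8 || !v1) — !v8 is true.
  12. (v3 || v4 || v7) — v3 is true.
  13. (!v1 || v3) — v3 is true.
  14. (!v4 || v5 || !v2) — !v4 is true.
  15. (!v4 || !v7 || !v3) — !v7 is true.
  16. (!v1 || v4 || !v2) — !v1 is true.
  17. (!v7 || !v6 || v1) — !v6 is true.
  18. (!v1 || v4 || v6) — !v1 is true.
  19. (v2 || v1) — v2 is true.
  20. (!v2 || !v6) — !v6 is true.
  21. (!v4 || v2 || v7) — v2 is true.
  22. (v4 || !v2 || !v5) — !v5 is true.

v1 = False  v2 = True  v3 = True  v4 = False  v5 = False  v6 = False  v7 = False  v8 = False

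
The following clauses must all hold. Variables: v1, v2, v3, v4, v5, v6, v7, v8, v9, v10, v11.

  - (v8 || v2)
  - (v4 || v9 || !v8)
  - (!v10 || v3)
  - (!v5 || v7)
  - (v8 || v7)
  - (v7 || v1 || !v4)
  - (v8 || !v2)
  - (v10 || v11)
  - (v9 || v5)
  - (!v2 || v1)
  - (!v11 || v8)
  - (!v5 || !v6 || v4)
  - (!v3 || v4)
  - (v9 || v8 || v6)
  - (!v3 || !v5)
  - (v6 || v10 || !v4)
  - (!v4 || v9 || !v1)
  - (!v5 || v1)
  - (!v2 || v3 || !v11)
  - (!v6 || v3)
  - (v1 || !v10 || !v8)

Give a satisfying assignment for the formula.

v1=T, v2=F, v3=T, v4=T, v5=F, v6=F, v7=F, v8=T, v9=T, v10=T, v11=F

Check each clause:
  1. (v2 || v8) — v8 is true.
  2. (!v8 || v9 || v4) — v9 is true.
  3. (!v10 || v3) — v3 is true.
  4. (!v5 || v7) — !v5 is true.
  5. (v7 || v8) — v8 is true.
  6. (v7 || !v4 || v1) — v1 is true.
  7. (v8 || !v2) — v8 is true.
  8. (v10 || v11) — v10 is true.
  9. (v9 || v5) — v9 is true.
  10. (!v2 || v1) — v1 is true.
  11. (v8 || !v11) — v8 is true.
  12. (v4 || !v6 || !v5) — !v6 is true.
  13. (v4 || !v3) — v4 is true.
  14. (v6 || v8 || v9) — v8 is true.
  15. (!v3 || !v5) — !v5 is true.
  16. (v10 || v6 || !v4) — v10 is true.
  17. (!v1 || !v4 || v9) — v9 is true.
  18. (v1 || !v5) — v1 is true.
  19. (!v11 || v3 || !v2) — v3 is true.
  20. (v3 || !v6) — !v6 is true.
  21. (!v10 || v1 || !v8) — v1 is true.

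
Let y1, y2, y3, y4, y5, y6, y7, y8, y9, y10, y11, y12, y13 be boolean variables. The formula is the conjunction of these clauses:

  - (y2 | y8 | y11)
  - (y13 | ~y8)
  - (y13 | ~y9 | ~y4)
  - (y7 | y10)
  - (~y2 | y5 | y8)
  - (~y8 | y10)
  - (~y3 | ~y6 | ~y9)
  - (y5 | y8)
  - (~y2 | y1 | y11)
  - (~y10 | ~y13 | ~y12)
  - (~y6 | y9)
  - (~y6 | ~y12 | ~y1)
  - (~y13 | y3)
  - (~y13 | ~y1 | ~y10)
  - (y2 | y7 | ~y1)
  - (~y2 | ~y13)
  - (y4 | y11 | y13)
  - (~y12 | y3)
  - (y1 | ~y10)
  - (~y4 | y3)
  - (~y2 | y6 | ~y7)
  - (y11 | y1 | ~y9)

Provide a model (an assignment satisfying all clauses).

y1=True, y2=False, y3=False, y4=False, y5=True, y6=False, y7=True, y8=False, y9=False, y10=True, y11=True, y12=False, y13=False

Check each clause:
  1. (y11 | y2 | y8) — y11 is true.
  2. (y13 | ~y8) — ~y8 is true.
  3. (y13 | ~y9 | ~y4) — ~y4 is true.
  4. (y7 | y10) — y10 is true.
  5. (y8 | y5 | ~y2) — y5 is true.
  6. (~y8 | y10) — ~y8 is true.
  7. (~y6 | ~y3 | ~y9) — ~y6 is true.
  8. (y5 | y8) — y5 is true.
  9. (~y2 | y11 | y1) — y1 is true.
  10. (~y10 | ~y12 | ~y13) — ~y13 is true.
  11. (~y6 | y9) — ~y6 is true.
  12. (~y6 | ~y12 | ~y1) — ~y6 is true.
  13. (y3 | ~y13) — ~y13 is true.
  14. (~y10 | ~y13 | ~y1) — ~y13 is true.
  15. (y2 | y7 | ~y1) — y7 is true.
  16. (~y13 | ~y2) — ~y13 is true.
  17. (y4 | y13 | y11) — y11 is true.
  18. (y3 | ~y12) — ~y12 is true.
  19. (y1 | ~y10) — y1 is true.
  20. (y3 | ~y4) — ~y4 is true.
  21. (~y7 | ~y2 | y6) — ~y2 is true.
  22. (y11 | ~y9 | y1) — y1 is true.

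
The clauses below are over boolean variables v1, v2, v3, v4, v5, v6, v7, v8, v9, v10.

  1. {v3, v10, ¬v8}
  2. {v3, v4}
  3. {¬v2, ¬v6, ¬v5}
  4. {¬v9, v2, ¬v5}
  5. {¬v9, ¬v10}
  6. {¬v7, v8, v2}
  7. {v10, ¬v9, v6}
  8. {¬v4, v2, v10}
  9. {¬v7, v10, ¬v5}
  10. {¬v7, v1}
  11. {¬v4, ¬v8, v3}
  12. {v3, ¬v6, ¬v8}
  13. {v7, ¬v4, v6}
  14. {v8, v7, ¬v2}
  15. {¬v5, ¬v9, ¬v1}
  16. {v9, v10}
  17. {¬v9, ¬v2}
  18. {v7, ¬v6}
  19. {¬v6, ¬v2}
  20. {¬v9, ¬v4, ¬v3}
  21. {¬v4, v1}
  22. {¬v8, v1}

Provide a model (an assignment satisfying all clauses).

v1 = F, v2 = F, v3 = T, v4 = F, v5 = T, v6 = F, v7 = F, v8 = F, v9 = F, v10 = T

Set v1 = False and propagate.
  then v7 is forced to False.
  then v6 is forced to False.
  then v4 is forced to False.
  then v3 is forced to True.
  then v8 is forced to False.
  then v2 is forced to False.
For the remaining variables, v5 = True, v9 = False, v10 = True works.
Check each clause:
  1. {¬v8, v10, v3} — ¬v8 is true.
  2. {v4, v3} — v3 is true.
  3. {¬v5, ¬v2, ¬v6} — ¬v6 is true.
  4. {¬v9, v2, ¬v5} — ¬v9 is true.
  5. {¬v9, ¬v10} — ¬v9 is true.
  6. {v2, ¬v7, v8} — ¬v7 is true.
  7. {v6, v10, ¬v9} — v10 is true.
  8. {v2, v10, ¬v4} — v10 is true.
  9. {¬v5, v10, ¬v7} — ¬v7 is true.
  10. {¬v7, v1} — ¬v7 is true.
  11. {¬v8, ¬v4, v3} — ¬v8 is true.
  12. {v3, ¬v6, ¬v8} — ¬v8 is true.
  13. {¬v4, v7, v6} — ¬v4 is true.
  14. {¬v2, v7, v8} — ¬v2 is true.
  15. {¬v9, ¬v5, ¬v1} — ¬v1 is true.
  16. {v10, v9} — v10 is true.
  17. {¬v9, ¬v2} — ¬v2 is true.
  18. {v7, ¬v6} — ¬v6 is true.
  19. {¬v6, ¬v2} — ¬v6 is true.
  20. {¬v4, ¬v9, ¬v3} — ¬v4 is true.
  21. {v1, ¬v4} — ¬v4 is true.
  22. {v1, ¬v8} — ¬v8 is true.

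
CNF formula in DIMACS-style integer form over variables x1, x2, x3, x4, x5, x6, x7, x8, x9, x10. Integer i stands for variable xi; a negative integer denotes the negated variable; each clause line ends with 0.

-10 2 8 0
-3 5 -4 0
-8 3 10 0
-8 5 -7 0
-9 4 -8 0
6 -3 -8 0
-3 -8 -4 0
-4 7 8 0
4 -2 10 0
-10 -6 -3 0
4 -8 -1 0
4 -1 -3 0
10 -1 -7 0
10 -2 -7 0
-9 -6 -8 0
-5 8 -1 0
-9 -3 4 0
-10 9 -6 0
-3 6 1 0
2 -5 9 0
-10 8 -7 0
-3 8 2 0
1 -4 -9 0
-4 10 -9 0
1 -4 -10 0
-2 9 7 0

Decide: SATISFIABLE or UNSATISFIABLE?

SATISFIABLE

Try x1 = True.
The remaining clauses are satisfied by x2 = True, x3 = False, x4 = False, x5 = False, x6 = True, x7 = False, x8 = False, x9 = True, x10 = True.
So x1=T, x2=T, x3=F, x4=F, x5=F, x6=T, x7=F, x8=F, x9=T, x10=T is a satisfying assignment.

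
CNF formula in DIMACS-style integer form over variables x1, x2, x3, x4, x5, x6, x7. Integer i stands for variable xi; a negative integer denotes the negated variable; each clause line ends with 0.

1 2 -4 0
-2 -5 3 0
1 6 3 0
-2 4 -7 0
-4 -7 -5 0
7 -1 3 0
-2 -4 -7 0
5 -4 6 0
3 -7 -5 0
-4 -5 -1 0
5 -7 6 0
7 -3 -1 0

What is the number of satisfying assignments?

25

Split on x7, then x4.
  x7=T, x4=T: remaining (x1,x2,x3,x5,x6) ∈ {(T,F,F,F,T); (T,F,T,F,T)} — 2.
  x7=T, x4=F: x1 free; 4 ways for (x2,x3,x5,x6) × 2^1 = 8.
  x7=F, x4=T: remaining (x1,x2,x3,x5,x6) ∈ {(F,T,F,F,T); (F,T,T,F,T); (F,T,T,T,F); (F,T,T,T,T)} — 4.
  x7=F, x4=F: 11 of the 32 assignments to (x1,x2,x3,x5,x6) work.
Total: 2 + 8 + 4 + 11 = 25.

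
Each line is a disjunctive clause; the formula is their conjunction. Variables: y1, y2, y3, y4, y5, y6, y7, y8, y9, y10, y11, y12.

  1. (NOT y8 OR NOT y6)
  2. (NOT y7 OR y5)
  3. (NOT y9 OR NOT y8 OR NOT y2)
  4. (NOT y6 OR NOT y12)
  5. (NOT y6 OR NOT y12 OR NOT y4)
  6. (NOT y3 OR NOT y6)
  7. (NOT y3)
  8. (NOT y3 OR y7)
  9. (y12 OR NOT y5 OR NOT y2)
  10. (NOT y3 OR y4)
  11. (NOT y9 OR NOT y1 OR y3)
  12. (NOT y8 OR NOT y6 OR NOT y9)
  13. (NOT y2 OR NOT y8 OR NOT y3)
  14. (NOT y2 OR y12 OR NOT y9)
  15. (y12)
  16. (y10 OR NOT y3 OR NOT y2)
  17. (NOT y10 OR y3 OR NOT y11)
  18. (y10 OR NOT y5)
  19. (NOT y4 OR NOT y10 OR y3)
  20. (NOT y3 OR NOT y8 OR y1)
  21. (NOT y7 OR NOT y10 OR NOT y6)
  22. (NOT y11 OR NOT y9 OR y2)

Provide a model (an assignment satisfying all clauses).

y1=True, y2=False, y3=False, y4=True, y5=False, y6=False, y7=False, y8=False, y9=False, y10=False, y11=False, y12=True

Unit propagation: (NOT y3) forces y3 = False.
(y12) is a unit clause, so y12 = True.
(NOT y6) is a unit clause, so y6 = False.
y7 occurs only negated in the remaining clauses — set y7 = False.
Pure literal: y8 appears only negated; assign y8 = False.
Branch on y1: take y1 = True.
  then y9 is forced to False.
Branch on y4: take y4 = True.
  then y10 is forced to False.
  then y5 is forced to False.
y2, y11 are now unconstrained; take y2 = False, y11 = False.
Check each clause:
  1. (NOT y6 OR NOT y8) — NOT y8 is true.
  2. (NOT y7 OR y5) — NOT y7 is true.
  3. (NOT y8 OR NOT y9 OR NOT y2) — NOT y8 is true.
  4. (NOT y6 OR NOT y12) — NOT y6 is true.
  5. (NOT y4 OR NOT y12 OR NOT y6) — NOT y6 is true.
  6. (NOT y6 OR NOT y3) — NOT y6 is true.
  7. (NOT y3) — NOT y3 is true.
  8. (NOT y3 OR y7) — NOT y3 is true.
  9. (NOT y5 OR y12 OR NOT y2) — NOT y5 is true.
  10. (y4 OR NOT y3) — y4 is true.
  11. (NOT y9 OR NOT y1 OR y3) — NOT y9 is true.
  12. (NOT y6 OR NOT y8 OR NOT y9) — NOT y8 is true.
  13. (NOT y8 OR NOT y2 OR NOT y3) — NOT y8 is true.
  14. (NOT y2 OR NOT y9 OR y12) — y12 is true.
  15. (y12) — y12 is true.
  16. (NOT y2 OR NOT y3 OR y10) — NOT y3 is true.
  17. (NOT y10 OR NOT y11 OR y3) — NOT y11 is true.
  18. (y10 OR NOT y5) — NOT y5 is true.
  19. (NOT y10 OR y3 OR NOT y4) — NOT y10 is true.
  20. (y1 OR NOT y8 OR NOT y3) — NOT y8 is true.
  21. (NOT y10 OR NOT y7 OR NOT y6) — NOT y7 is true.
  22. (NOT y9 OR y2 OR NOT y11) — NOT y11 is true.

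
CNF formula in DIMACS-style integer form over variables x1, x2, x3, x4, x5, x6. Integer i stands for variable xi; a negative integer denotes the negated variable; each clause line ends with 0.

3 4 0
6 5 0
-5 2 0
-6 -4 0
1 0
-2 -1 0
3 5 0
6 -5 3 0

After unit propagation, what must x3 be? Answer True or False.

Unit clause (x1) sets x1 = True.
In (~x1 \/ ~x2), ~x1 is now false; ~x2 must hold, so x2 = False.
(~x5 \/ x2): since x2 = False, the clause reduces to (~x5). x5 = False.
(x6 \/ x5) with x5 = False leaves only x6, so x6 = True.
From (~x4 \/ ~x6) and x6 = True: x4 = False.
(x4 \/ x3): since x4 = False, the clause reduces to (x3). x3 = True.

True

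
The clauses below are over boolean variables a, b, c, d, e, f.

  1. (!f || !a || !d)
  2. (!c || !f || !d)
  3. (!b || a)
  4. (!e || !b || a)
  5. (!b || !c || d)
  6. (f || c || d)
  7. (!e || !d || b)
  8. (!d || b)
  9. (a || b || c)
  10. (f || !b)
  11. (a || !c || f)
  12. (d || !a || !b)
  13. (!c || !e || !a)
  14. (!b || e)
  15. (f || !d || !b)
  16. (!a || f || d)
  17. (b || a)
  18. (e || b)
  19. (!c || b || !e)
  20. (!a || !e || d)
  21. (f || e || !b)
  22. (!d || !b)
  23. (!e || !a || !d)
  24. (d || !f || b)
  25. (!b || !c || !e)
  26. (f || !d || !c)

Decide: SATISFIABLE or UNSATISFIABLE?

UNSATISFIABLE

b = True:
  propagation gives a=True, f=True, d=False; an empty clause results — contradiction.
b = False:
  propagation gives d=False, a=True, f=True; an empty clause results — contradiction.
Every branch closes, so no satisfying assignment exists.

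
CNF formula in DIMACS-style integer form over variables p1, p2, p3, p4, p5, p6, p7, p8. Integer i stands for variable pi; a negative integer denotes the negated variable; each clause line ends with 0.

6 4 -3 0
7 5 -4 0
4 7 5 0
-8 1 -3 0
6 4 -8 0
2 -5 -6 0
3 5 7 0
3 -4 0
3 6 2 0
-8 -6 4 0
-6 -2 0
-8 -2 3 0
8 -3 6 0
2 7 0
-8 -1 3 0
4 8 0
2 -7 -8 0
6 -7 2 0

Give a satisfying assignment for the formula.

p1=T, p2=F, p3=T, p4=T, p5=F, p6=T, p7=T, p8=F

Set p1 = True and propagate.
The remaining clauses are satisfied by p2 = False, p3 = True, p4 = True, p5 = False, p6 = True, p7 = True, p8 = False.
Every clause has at least one true literal under this assignment.
Check each clause:
  1. (p6 \/ p4 \/ ~p3) — p4 is true.
  2. (p5 \/ p7 \/ ~p4) — p7 is true.
  3. (p5 \/ p7 \/ p4) — p4 is true.
  4. (~p3 \/ ~p8 \/ p1) — ~p8 is true.
  5. (p4 \/ p6 \/ ~p8) — ~p8 is true.
  6. (~p5 \/ p2 \/ ~p6) — ~p5 is true.
  7. (p3 \/ p5 \/ p7) — p3 is true.
  8. (p3 \/ ~p4) — p3 is true.
  9. (p3 \/ p2 \/ p6) — p3 is true.
  10. (p4 \/ ~p6 \/ ~p8) — ~p8 is true.
  11. (~p6 \/ ~p2) — ~p2 is true.
  12. (p3 \/ ~p2 \/ ~p8) — ~p8 is true.
  13. (p8 \/ ~p3 \/ p6) — p6 is true.
  14. (p2 \/ p7) — p7 is true.
  15. (~p1 \/ ~p8 \/ p3) — ~p8 is true.
  16. (p4 \/ p8) — p4 is true.
  17. (~p7 \/ ~p8 \/ p2) — ~p8 is true.
  18. (p6 \/ p2 \/ ~p7) — p6 is true.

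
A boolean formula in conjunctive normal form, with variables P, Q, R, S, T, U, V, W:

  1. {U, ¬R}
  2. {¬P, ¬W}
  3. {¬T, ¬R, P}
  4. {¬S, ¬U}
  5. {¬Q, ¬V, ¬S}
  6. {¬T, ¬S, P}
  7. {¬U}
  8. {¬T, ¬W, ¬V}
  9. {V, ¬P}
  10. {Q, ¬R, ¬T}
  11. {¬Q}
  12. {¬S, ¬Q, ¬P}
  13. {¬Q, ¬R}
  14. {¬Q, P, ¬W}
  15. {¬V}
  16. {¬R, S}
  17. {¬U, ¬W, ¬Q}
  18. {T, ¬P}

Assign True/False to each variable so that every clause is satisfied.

The clause (¬U) is unit: U must be False.
(¬R) is a unit clause, so R = False.
(¬Q) is a unit clause, so Q = False.
Unit propagation: (¬V) forces V = False.
Unit propagation: (¬P) forces P = False.
Pure literal: S appears only negated; assign S = False.
T, W are now unconstrained; take T = True, W = True.
Every clause has at least one true literal under this assignment.

P=False, Q=False, R=False, S=False, T=True, U=False, V=False, W=True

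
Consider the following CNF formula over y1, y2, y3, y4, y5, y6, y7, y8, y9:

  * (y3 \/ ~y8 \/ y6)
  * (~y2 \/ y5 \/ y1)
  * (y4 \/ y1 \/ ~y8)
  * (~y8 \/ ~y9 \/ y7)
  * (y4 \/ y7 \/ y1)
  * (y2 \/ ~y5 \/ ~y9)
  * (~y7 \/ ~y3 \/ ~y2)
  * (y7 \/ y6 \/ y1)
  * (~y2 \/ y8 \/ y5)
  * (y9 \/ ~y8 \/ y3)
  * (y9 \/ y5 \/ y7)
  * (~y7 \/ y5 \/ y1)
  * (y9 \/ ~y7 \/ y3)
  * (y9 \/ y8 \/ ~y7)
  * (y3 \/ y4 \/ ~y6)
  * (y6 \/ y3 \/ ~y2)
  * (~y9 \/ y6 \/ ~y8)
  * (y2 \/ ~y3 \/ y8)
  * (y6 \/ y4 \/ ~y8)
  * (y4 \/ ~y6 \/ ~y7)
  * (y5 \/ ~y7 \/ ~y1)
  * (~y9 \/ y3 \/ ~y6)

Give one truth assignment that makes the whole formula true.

y4 occurs only positively in the remaining clauses — set y4 = True.
Branch on y1: take y1 = False.
Branch on y2: take y2 = True.
  then y5 is forced to True.
The remaining clauses are satisfied by y3 = True, y6 = True, y7 = False, y8 = False, y9 = True.

y1=F, y2=T, y3=T, y4=T, y5=T, y6=T, y7=F, y8=F, y9=T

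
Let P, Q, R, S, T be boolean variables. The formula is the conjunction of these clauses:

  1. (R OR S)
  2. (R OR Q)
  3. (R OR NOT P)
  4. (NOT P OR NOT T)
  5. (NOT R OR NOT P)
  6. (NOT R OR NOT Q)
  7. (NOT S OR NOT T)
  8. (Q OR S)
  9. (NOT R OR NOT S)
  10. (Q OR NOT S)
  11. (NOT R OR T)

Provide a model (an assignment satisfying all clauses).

P occurs only negated in the remaining clauses — set P = False.
Branch on Q: take Q = True.
  then R is forced to False.
  then S is forced to True.
  then T is forced to False.
Every clause has at least one true literal under this assignment.

P = F, Q = T, R = F, S = T, T = F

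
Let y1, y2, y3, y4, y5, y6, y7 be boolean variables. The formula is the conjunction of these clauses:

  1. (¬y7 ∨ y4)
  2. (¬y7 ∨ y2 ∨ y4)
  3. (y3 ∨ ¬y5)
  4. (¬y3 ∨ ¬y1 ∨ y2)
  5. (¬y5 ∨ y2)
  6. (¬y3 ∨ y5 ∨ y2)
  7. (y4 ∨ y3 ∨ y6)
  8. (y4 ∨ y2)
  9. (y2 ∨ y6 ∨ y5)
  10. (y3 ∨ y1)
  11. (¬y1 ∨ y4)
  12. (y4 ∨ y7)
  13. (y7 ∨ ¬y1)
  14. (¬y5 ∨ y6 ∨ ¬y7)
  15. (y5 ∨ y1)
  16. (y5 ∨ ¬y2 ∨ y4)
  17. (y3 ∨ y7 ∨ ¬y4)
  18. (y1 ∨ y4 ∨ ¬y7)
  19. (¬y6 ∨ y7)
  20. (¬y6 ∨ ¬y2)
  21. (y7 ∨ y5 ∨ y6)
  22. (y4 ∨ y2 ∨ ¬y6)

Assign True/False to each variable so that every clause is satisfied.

Try y1 = True.
  then y4 is forced to True.
  then y7 is forced to True.
Branch on y2: take y2 = True.
  then y6 is forced to False.
  then y5 is forced to False.
y3 is now unconstrained; take y3 = False.
Every clause has at least one true literal under this assignment.
Check each clause:
  1. (¬y7 ∨ y4) — y4 is true.
  2. (y2 ∨ y4 ∨ ¬y7) — y2 is true.
  3. (y3 ∨ ¬y5) — ¬y5 is true.
  4. (¬y1 ∨ y2 ∨ ¬y3) — y2 is true.
  5. (y2 ∨ ¬y5) — y2 is true.
  6. (y5 ∨ ¬y3 ∨ y2) — y2 is true.
  7. (y3 ∨ y6 ∨ y4) — y4 is true.
  8. (y4 ∨ y2) — y2 is true.
  9. (y6 ∨ y5 ∨ y2) — y2 is true.
  10. (y1 ∨ y3) — y1 is true.
  11. (y4 ∨ ¬y1) — y4 is true.
  12. (y7 ∨ y4) — y4 is true.
  13. (¬y1 ∨ y7) — y7 is true.
  14. (¬y5 ∨ y6 ∨ ¬y7) — ¬y5 is true.
  15. (y5 ∨ y1) — y1 is true.
  16. (y5 ∨ y4 ∨ ¬y2) — y4 is true.
  17. (¬y4 ∨ y3 ∨ y7) — y7 is true.
  18. (y4 ∨ ¬y7 ∨ y1) — y4 is true.
  19. (y7 ∨ ¬y6) — ¬y6 is true.
  20. (¬y2 ∨ ¬y6) — ¬y6 is true.
  21. (y5 ∨ y7 ∨ y6) — y7 is true.
  22. (y2 ∨ y4 ∨ ¬y6) — y2 is true.

y1 = 1, y2 = 1, y3 = 0, y4 = 1, y5 = 0, y6 = 0, y7 = 1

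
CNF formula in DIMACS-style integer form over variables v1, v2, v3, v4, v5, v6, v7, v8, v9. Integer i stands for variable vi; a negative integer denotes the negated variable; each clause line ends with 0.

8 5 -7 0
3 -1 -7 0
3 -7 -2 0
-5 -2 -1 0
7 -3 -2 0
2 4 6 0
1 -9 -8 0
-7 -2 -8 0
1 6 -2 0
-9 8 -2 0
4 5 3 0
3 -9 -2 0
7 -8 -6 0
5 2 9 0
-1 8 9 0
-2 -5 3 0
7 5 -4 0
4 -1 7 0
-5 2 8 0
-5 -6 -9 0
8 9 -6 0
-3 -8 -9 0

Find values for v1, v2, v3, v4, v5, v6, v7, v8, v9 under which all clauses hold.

v1=True, v2=False, v3=True, v4=True, v5=True, v6=True, v7=True, v8=True, v9=False

Set v1 = True and propagate.
Set v2 = False and propagate.
Set v3 = True and propagate.
For the remaining variables, v4 = True, v5 = True, v6 = True, v7 = True, v8 = True, v9 = False works.
Every clause has at least one true literal under this assignment.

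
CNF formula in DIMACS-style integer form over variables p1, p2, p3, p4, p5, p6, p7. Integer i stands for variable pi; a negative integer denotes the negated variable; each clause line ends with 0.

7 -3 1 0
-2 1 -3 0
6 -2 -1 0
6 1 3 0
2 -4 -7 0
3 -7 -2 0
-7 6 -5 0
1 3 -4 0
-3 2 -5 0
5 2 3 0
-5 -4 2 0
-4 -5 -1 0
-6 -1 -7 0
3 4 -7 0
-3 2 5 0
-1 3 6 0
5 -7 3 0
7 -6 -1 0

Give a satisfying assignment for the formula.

Branch on p1: take p1 = False.
The remaining clauses are satisfied by p2 = True, p3 = False, p4 = False, p5 = False, p6 = True, p7 = False.

p1=F, p2=T, p3=F, p4=F, p5=F, p6=T, p7=F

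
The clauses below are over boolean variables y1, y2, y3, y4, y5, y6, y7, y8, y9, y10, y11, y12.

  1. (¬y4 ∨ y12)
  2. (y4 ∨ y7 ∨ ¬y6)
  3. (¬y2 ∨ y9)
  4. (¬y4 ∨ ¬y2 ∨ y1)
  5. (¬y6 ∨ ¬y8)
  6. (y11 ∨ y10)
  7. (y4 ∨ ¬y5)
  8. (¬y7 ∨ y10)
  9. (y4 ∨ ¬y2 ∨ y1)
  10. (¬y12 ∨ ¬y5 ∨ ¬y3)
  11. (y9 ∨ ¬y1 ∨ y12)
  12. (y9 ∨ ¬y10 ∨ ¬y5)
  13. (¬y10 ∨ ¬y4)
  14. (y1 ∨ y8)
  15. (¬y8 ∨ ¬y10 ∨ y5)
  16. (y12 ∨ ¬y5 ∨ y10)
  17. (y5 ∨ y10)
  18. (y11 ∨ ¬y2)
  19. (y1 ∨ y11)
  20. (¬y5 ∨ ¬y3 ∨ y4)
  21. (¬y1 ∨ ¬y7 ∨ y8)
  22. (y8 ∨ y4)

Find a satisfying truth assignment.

y1=T  y2=F  y3=F  y4=T  y5=T  y6=T  y7=F  y8=F  y9=T  y10=F  y11=T  y12=T

y2 occurs only negated in the remaining clauses — set y2 = False.
Pure literal: y3 appears only negated; assign y3 = False.
Branch on y1: take y1 = True.
Branch on y4: take y4 = True.
  then y12 is forced to True.
  then y10 is forced to False.
  then y11 is forced to True.
  then y7 is forced to False.
  then y5 is forced to True.
For the remaining variables, y6 = True, y8 = False, y9 = True works.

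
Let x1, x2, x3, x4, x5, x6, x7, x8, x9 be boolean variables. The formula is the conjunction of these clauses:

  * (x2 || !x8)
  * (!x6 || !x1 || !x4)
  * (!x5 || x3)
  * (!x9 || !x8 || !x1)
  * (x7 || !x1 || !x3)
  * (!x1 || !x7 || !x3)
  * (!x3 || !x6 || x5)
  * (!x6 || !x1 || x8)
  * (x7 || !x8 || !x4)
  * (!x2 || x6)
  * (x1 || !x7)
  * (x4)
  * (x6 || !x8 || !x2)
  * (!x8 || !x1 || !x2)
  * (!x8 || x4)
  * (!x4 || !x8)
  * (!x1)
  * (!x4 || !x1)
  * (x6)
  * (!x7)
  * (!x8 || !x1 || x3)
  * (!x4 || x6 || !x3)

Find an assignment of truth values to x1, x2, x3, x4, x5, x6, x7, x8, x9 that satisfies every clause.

x1 = F  x2 = T  x3 = F  x4 = T  x5 = F  x6 = T  x7 = F  x8 = F  x9 = F

Check each clause:
  1. (!x8 || x2) — !x8 is true.
  2. (!x1 || !x4 || !x6) — !x1 is true.
  3. (!x5 || x3) — !x5 is true.
  4. (!x8 || !x1 || !x9) — !x8 is true.
  5. (x7 || !x3 || !x1) — !x3 is true.
  6. (!x7 || !x3 || !x1) — !x7 is true.
  7. (x5 || !x3 || !x6) — !x3 is true.
  8. (x8 || !x1 || !x6) — !x1 is true.
  9. (!x4 || x7 || !x8) — !x8 is true.
  10. (!x2 || x6) — x6 is true.
  11. (x1 || !x7) — !x7 is true.
  12. (x4) — x4 is true.
  13. (x6 || !x2 || !x8) — !x8 is true.
  14. (!x8 || !x2 || !x1) — !x8 is true.
  15. (!x8 || x4) — !x8 is true.
  16. (!x4 || !x8) — !x8 is true.
  17. (!x1) — !x1 is true.
  18. (!x4 || !x1) — !x1 is true.
  19. (x6) — x6 is true.
  20. (!x7) — !x7 is true.
  21. (!x1 || x3 || !x8) — !x8 is true.
  22. (!x4 || x6 || !x3) — !x3 is true.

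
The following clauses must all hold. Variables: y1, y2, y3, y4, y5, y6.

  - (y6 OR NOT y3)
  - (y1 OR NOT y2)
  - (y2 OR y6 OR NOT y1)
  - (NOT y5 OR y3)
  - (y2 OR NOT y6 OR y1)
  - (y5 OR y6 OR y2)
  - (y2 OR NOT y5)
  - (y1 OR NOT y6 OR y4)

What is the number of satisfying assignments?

12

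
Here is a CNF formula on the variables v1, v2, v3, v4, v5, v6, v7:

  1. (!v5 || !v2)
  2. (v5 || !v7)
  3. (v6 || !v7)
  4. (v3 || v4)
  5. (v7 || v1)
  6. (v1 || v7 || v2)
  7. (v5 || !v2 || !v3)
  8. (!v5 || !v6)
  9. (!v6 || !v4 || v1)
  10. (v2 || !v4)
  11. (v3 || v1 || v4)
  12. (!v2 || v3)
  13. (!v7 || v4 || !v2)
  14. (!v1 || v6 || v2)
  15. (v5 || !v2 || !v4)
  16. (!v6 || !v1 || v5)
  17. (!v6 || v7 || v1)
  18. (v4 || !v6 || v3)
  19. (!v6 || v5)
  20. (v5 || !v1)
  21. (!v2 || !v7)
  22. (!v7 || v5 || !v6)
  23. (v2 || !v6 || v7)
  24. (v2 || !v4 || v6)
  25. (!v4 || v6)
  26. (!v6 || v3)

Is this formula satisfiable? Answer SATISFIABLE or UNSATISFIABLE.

v6 = True:
  propagation gives v5=False; an empty clause results — contradiction.
v6 = False:
  propagation gives v7=False, v1=True, v2=True, v5=False; an empty clause results — contradiction.
Every branch closes, so no satisfying assignment exists.

UNSATISFIABLE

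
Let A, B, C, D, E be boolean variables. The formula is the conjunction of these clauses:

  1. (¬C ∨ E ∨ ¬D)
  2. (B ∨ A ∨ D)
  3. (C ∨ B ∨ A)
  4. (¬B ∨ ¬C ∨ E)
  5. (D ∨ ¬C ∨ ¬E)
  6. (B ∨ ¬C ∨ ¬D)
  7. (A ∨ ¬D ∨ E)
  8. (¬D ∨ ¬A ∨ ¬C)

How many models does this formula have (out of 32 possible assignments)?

13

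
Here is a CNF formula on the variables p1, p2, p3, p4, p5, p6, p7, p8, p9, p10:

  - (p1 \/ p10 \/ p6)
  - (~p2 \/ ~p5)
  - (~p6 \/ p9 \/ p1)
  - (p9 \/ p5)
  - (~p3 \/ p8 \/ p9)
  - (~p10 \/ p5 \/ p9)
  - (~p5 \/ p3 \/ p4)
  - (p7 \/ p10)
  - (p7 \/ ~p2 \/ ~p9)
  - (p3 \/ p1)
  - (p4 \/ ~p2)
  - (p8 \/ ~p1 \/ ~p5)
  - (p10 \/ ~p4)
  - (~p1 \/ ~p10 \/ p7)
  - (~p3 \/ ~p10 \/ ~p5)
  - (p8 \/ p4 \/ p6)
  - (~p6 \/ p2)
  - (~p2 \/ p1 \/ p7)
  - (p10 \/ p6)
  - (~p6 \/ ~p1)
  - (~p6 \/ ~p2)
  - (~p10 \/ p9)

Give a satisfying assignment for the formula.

p1=T, p2=F, p3=F, p4=T, p5=F, p6=F, p7=T, p8=T, p9=T, p10=T

Check each clause:
  1. (p10 \/ p1 \/ p6) — p1 is true.
  2. (~p2 \/ ~p5) — ~p5 is true.
  3. (p9 \/ ~p6 \/ p1) — p9 is true.
  4. (p9 \/ p5) — p9 is true.
  5. (p8 \/ ~p3 \/ p9) — p8 is true.
  6. (~p10 \/ p9 \/ p5) — p9 is true.
  7. (p4 \/ p3 \/ ~p5) — p4 is true.
  8. (p10 \/ p7) — p10 is true.
  9. (p7 \/ ~p2 \/ ~p9) — ~p2 is true.
  10. (p3 \/ p1) — p1 is true.
  11. (~p2 \/ p4) — p4 is true.
  12. (~p1 \/ p8 \/ ~p5) — p8 is true.
  13. (p10 \/ ~p4) — p10 is true.
  14. (~p10 \/ p7 \/ ~p1) — p7 is true.
  15. (~p5 \/ ~p10 \/ ~p3) — ~p5 is true.
  16. (p8 \/ p6 \/ p4) — p8 is true.
  17. (~p6 \/ p2) — ~p6 is true.
  18. (~p2 \/ p7 \/ p1) — p1 is true.
  19. (p6 \/ p10) — p10 is true.
  20. (~p6 \/ ~p1) — ~p6 is true.
  21. (~p2 \/ ~p6) — ~p6 is true.
  22. (~p10 \/ p9) — p9 is true.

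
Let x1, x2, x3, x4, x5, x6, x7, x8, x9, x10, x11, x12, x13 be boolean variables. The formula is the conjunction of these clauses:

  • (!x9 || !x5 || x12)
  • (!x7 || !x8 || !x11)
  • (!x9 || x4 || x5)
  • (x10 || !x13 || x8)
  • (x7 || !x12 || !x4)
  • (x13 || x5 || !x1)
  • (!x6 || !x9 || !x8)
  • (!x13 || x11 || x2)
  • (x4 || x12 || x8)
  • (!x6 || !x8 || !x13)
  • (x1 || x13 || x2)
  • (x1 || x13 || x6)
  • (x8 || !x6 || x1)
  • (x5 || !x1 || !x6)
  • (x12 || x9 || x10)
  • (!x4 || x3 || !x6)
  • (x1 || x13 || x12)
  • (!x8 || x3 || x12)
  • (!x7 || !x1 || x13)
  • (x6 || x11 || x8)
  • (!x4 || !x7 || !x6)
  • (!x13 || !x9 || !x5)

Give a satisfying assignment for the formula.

Pure literal: x2 appears only positively; assign x2 = True.
Try x1 = False.
Try x3 = False.
Branch on x4: take x4 = False.
The remaining clauses are satisfied by x5 = True, x6 = True, x7 = False, x8 = True, x9 = False, x10 = False, x11 = False, x12 = True, x13 = False.
Check each clause:
  1. (!x5 || x12 || !x9) — x12 is true.
  2. (!x11 || !x7 || !x8) — !x7 is true.
  3. (!x9 || x5 || x4) — x5 is true.
  4. (x10 || !x13 || x8) — x8 is true.
  5. (!x4 || !x12 || x7) — !x4 is true.
  6. (x5 || !x1 || x13) — x5 is true.
  7. (!x6 || !x8 || !x9) — !x9 is true.
  8. (x11 || x2 || !x13) — x2 is true.
  9. (x8 || x4 || x12) — x8 is true.
  10. (!x13 || !x8 || !x6) — !x13 is true.
  11. (x2 || x13 || x1) — x2 is true.
  12. (x6 || x13 || x1) — x6 is true.
  13. (!x6 || x8 || x1) — x8 is true.
  14. (x5 || !x1 || !x6) — x5 is true.
  15. (x12 || x9 || x10) — x12 is true.
  16. (!x6 || !x4 || x3) — !x4 is true.
  17. (x12 || x1 || x13) — x12 is true.
  18. (x12 || x3 || !x8) — x12 is true.
  19. (x13 || !x7 || !x1) — !x7 is true.
  20. (x8 || x11 || x6) — x8 is true.
  21. (!x4 || !x6 || !x7) — !x7 is true.
  22. (!x5 || !x9 || !x13) — !x9 is true.

x1=F, x2=T, x3=F, x4=F, x5=T, x6=T, x7=F, x8=T, x9=F, x10=F, x11=F, x12=T, x13=F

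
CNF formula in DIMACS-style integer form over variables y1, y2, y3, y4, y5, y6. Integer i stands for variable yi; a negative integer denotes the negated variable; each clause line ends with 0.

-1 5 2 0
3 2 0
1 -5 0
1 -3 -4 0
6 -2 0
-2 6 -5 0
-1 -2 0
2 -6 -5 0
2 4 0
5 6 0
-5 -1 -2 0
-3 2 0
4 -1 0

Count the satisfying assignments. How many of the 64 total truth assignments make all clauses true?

Satisfying assignments:
  y1=0 y2=1 y3=0 y4=0 y5=0 y6=1
  y1=0 y2=1 y3=0 y4=1 y5=0 y6=1
  y1=0 y2=1 y3=1 y4=0 y5=0 y6=1
Count: 3.

3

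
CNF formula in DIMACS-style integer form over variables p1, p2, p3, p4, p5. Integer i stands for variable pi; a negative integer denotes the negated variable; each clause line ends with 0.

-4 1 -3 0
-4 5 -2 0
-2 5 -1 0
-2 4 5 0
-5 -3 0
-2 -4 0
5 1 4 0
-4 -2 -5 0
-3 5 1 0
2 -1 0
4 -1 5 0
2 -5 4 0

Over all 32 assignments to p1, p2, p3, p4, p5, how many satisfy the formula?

4

The models are:
  p1=0 p2=0 p3=0 p4=1 p5=0
  p1=0 p2=0 p3=0 p4=1 p5=1
  p1=0 p2=1 p3=0 p4=0 p5=1
  p1=1 p2=1 p3=0 p4=0 p5=1
That's 4 in total.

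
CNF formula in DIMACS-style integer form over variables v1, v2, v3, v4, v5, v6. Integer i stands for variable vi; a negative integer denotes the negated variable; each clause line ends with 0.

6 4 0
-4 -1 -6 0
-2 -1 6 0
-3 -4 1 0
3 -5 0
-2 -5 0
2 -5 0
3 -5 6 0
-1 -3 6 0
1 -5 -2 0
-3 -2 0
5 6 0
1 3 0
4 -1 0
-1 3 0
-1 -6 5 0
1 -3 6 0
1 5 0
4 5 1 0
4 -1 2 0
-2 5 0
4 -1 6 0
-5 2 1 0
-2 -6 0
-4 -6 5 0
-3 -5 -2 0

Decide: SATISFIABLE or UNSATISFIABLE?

UNSATISFIABLE

v1 = True:
  propagation gives v4=True, v6=False, v2=False, v5=False; an empty clause results — contradiction.
v1 = False:
  propagation gives v3=True, v4=False, v6=True, v2=False; an empty clause results — contradiction.
Every branch closes, so no satisfying assignment exists.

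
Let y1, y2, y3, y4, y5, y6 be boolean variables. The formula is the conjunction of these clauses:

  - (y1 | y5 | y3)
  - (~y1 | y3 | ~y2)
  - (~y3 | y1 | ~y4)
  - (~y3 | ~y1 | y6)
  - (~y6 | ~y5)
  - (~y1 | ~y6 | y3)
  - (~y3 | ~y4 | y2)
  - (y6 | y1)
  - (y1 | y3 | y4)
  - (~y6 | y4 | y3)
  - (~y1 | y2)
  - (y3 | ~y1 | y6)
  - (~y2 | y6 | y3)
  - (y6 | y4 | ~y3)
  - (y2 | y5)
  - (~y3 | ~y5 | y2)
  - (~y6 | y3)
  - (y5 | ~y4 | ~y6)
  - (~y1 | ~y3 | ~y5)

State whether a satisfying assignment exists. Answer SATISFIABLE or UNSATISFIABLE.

SATISFIABLE

Set y1 = True and propagate.
  then y2 is forced to True.
  then y3 is forced to True.
  then y6 is forced to True.
  then y5 is forced to False.
  then y4 is forced to False.
So y1=T  y2=T  y3=T  y4=F  y5=F  y6=T is a satisfying assignment.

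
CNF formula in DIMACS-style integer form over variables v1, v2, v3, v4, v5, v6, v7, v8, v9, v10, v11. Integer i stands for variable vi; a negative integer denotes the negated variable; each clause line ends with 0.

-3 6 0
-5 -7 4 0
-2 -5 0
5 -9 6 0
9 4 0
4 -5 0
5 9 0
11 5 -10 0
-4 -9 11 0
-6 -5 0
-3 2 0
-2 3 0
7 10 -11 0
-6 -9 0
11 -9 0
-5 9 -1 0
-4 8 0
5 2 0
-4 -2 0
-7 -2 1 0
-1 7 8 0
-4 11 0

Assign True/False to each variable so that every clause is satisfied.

v1 = F, v2 = F, v3 = F, v4 = T, v5 = T, v6 = F, v7 = T, v8 = T, v9 = T, v10 = T, v11 = T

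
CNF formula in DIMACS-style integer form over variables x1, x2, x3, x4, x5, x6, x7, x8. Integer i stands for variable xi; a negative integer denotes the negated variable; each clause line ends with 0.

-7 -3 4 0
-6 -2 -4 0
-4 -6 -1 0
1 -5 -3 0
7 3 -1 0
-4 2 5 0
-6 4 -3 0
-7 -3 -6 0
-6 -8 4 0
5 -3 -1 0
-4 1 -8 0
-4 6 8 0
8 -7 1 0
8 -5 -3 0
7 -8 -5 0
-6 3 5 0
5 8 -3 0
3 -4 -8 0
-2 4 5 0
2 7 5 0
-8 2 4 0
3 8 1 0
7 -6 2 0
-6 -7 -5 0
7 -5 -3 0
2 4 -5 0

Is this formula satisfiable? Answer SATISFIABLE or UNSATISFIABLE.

SATISFIABLE

Set x1 = True and propagate.
For the remaining variables, x2 = True, x3 = False, x4 = False, x5 = True, x6 = False, x7 = True, x8 = False works.
So x1 = T, x2 = T, x3 = F, x4 = F, x5 = T, x6 = F, x7 = T, x8 = F is a satisfying assignment.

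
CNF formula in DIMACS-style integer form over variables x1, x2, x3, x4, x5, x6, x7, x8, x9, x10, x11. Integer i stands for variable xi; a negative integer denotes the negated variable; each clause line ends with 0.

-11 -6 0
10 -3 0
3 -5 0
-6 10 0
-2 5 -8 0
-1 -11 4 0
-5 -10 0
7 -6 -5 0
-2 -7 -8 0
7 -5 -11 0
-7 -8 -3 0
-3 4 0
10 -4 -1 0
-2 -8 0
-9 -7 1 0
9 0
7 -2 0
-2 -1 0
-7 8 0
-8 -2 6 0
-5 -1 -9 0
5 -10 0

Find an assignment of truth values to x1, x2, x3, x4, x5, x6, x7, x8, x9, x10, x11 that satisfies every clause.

The clause (x9) is unit: x9 must be True.
x2 occurs only negated in the remaining clauses — set x2 = False.
Branch on x1: take x1 = False.
  then x7 is forced to False.
For the remaining variables, x3 = False, x4 = True, x5 = False, x6 = False, x8 = True, x10 = False, x11 = True works.
Every clause has at least one true literal under this assignment.
Check each clause:
  1. (¬x6 ∨ ¬x11) — ¬x6 is true.
  2. (¬x3 ∨ x10) — ¬x3 is true.
  3. (¬x5 ∨ x3) — ¬x5 is true.
  4. (x10 ∨ ¬x6) — ¬x6 is true.
  5. (¬x2 ∨ ¬x8 ∨ x5) — ¬x2 is true.
  6. (¬x11 ∨ ¬x1 ∨ x4) — x4 is true.
  7. (¬x10 ∨ ¬x5) — ¬x5 is true.
  8. (¬x6 ∨ ¬x5 ∨ x7) — ¬x6 is true.
  9. (¬x2 ∨ ¬x7 ∨ ¬x8) — ¬x7 is true.
  10. (¬x11 ∨ x7 ∨ ¬x5) — ¬x5 is true.
  11. (¬x3 ∨ ¬x8 ∨ ¬x7) — ¬x7 is true.
  12. (¬x3 ∨ x4) — x4 is true.
  13. (x10 ∨ ¬x1 ∨ ¬x4) — ¬x1 is true.
  14. (¬x2 ∨ ¬x8) — ¬x2 is true.
  15. (x1 ∨ ¬x9 ∨ ¬x7) — ¬x7 is true.
  16. (x9) — x9 is true.
  17. (x7 ∨ ¬x2) — ¬x2 is true.
  18. (¬x2 ∨ ¬x1) — ¬x2 is true.
  19. (x8 ∨ ¬x7) — x8 is true.
  20. (x6 ∨ ¬x8 ∨ ¬x2) — ¬x2 is true.
  21. (¬x5 ∨ ¬x9 ∨ ¬x1) — ¬x5 is true.
  22. (x5 ∨ ¬x10) — ¬x10 is true.

x1=0  x2=0  x3=0  x4=1  x5=0  x6=0  x7=0  x8=1  x9=1  x10=0  x11=1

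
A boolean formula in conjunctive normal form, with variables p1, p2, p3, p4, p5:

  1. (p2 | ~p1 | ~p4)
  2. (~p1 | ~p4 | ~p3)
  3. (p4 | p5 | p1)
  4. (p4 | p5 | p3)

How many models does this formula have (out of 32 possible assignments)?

20

Split on p4, then p1.
  p4=1, p1=1: remaining (p2,p3,p5) ∈ {(1,0,0); (1,0,1)} — 2.
  p4=1, p1=0: p2, p3, p5 free → 2^3 = 8.
  p4=0, p1=1: p2 free; 3 ways for (p3,p5) × 2^1 = 6.
  p4=0, p1=0: remaining (p2,p3,p5) ∈ {(0,0,1); (0,1,1); (1,0,1); (1,1,1)} — 4.
Total: 2 + 8 + 6 + 4 = 20.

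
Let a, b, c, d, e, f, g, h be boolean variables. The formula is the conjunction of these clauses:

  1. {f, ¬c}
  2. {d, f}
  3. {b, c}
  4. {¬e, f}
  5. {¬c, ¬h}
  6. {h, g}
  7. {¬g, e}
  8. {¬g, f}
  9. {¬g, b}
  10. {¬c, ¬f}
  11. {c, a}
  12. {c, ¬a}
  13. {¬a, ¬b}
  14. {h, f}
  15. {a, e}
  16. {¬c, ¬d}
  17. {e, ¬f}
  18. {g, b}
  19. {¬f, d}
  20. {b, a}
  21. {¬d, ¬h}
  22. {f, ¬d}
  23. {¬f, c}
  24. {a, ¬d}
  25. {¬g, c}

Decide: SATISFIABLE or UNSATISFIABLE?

UNSATISFIABLE

f = True:
  propagation gives c=False; an empty clause results — contradiction.
f = False:
  propagation gives c=False, d=True; an empty clause results — contradiction.
Every branch closes, so no satisfying assignment exists.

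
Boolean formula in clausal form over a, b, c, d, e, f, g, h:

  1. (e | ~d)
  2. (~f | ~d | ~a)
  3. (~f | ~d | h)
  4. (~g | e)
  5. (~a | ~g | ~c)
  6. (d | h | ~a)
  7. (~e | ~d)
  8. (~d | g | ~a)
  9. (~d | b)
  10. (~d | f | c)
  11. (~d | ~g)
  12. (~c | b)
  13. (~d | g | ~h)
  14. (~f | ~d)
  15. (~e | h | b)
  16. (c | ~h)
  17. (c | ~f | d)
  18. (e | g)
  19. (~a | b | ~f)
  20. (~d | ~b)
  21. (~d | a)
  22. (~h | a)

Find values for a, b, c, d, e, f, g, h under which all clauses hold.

a=0, b=1, c=1, d=0, e=1, f=1, g=1, h=0

Check each clause:
  1. (~d | e) — ~d is true.
  2. (~f | ~a | ~d) — ~d is true.
  3. (~f | ~d | h) — ~d is true.
  4. (e | ~g) — e is true.
  5. (~c | ~g | ~a) — ~a is true.
  6. (d | h | ~a) — ~a is true.
  7. (~d | ~e) — ~d is true.
  8. (~a | ~d | g) — ~d is true.
  9. (b | ~d) — b is true.
  10. (f | c | ~d) — c is true.
  11. (~d | ~g) — ~d is true.
  12. (~c | b) — b is true.
  13. (g | ~h | ~d) — ~h is true.
  14. (~d | ~f) — ~d is true.
  15. (b | ~e | h) — b is true.
  16. (c | ~h) — ~h is true.
  17. (c | ~f | d) — c is true.
  18. (g | e) — e is true.
  19. (b | ~f | ~a) — b is true.
  20. (~b | ~d) — ~d is true.
  21. (~d | a) — ~d is true.
  22. (~h | a) — ~h is true.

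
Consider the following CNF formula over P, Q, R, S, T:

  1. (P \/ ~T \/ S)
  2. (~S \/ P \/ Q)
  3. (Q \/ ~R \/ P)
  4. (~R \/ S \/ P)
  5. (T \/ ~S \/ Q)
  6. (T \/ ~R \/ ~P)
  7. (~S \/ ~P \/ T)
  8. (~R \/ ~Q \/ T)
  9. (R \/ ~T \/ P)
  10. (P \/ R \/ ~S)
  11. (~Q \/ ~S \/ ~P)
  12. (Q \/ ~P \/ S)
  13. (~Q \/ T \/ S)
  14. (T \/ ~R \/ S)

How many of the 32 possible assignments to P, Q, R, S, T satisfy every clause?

6

The models are:
  P=0 Q=0 R=0 S=0 T=0
  P=0 Q=1 R=1 S=1 T=1
  P=1 Q=0 R=0 S=1 T=1
  P=1 Q=0 R=1 S=1 T=1
  P=1 Q=1 R=0 S=0 T=1
  P=1 Q=1 R=1 S=0 T=1
That's 6 in total.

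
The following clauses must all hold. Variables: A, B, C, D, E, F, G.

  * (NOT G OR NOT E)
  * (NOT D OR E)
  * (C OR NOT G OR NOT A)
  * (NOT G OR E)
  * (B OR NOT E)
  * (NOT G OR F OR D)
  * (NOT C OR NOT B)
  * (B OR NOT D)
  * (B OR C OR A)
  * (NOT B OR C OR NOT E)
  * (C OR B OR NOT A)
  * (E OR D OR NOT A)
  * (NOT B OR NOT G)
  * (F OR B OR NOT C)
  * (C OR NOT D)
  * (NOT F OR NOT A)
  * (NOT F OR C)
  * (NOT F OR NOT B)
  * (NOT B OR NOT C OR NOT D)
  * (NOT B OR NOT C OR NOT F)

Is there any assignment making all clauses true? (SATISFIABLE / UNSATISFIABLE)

SATISFIABLE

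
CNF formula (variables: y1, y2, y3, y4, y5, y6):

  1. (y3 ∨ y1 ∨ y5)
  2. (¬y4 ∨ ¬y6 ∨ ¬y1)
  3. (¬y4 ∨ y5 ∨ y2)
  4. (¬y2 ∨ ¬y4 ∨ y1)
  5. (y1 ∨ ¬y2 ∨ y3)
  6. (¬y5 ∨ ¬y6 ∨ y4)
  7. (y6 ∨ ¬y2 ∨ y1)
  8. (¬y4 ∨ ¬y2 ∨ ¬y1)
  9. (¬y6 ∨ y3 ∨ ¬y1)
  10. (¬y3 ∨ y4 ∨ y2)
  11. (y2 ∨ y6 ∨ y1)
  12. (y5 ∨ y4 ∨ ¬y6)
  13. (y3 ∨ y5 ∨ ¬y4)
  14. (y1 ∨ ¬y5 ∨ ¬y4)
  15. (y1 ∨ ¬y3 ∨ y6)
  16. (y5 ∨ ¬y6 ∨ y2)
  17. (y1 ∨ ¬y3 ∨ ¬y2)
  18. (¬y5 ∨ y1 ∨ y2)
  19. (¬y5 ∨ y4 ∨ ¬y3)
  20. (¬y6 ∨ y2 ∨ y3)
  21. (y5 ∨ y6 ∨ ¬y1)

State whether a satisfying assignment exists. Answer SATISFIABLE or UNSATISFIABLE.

SATISFIABLE

Try y1 = True.
Set y2 = False and propagate.
Branch on y3: take y3 = False.
  then y6 is forced to False.
  then y5 is forced to True.
y4 is now unconstrained; take y4 = False.
Every clause has at least one true literal under this assignment.
So y1=True, y2=False, y3=False, y4=False, y5=True, y6=False is a satisfying assignment.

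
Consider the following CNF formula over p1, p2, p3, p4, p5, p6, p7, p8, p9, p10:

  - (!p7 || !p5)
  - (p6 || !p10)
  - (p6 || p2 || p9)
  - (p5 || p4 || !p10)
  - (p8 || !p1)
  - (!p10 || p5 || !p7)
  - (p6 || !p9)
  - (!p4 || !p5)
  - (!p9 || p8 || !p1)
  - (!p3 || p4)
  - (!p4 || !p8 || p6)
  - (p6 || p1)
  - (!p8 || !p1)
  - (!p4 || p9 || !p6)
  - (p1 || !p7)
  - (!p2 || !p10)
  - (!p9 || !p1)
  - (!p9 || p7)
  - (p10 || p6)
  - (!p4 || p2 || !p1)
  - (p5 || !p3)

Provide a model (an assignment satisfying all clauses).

p1=False, p2=False, p3=False, p4=False, p5=True, p6=True, p7=False, p8=False, p9=False, p10=False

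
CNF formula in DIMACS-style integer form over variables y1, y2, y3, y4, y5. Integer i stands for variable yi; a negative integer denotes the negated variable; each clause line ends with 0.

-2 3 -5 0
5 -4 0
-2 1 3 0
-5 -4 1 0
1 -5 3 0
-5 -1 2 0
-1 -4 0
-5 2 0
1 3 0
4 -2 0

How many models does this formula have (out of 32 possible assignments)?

Satisfying assignments:
  y1=F y2=F y3=T y4=F y5=F
  y1=T y2=F y3=F y4=F y5=F
  y1=T y2=F y3=T y4=F y5=F
That's 3 in total.

3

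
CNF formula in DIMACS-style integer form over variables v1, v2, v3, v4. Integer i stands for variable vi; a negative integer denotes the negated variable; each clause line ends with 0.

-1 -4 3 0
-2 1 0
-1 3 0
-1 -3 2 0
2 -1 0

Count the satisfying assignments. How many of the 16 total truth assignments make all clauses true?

The models are:
  v1=0 v2=0 v3=0 v4=0
  v1=0 v2=0 v3=0 v4=1
  v1=0 v2=0 v3=1 v4=0
  v1=0 v2=0 v3=1 v4=1
  v1=1 v2=1 v3=1 v4=0
  v1=1 v2=1 v3=1 v4=1
Count: 6.

6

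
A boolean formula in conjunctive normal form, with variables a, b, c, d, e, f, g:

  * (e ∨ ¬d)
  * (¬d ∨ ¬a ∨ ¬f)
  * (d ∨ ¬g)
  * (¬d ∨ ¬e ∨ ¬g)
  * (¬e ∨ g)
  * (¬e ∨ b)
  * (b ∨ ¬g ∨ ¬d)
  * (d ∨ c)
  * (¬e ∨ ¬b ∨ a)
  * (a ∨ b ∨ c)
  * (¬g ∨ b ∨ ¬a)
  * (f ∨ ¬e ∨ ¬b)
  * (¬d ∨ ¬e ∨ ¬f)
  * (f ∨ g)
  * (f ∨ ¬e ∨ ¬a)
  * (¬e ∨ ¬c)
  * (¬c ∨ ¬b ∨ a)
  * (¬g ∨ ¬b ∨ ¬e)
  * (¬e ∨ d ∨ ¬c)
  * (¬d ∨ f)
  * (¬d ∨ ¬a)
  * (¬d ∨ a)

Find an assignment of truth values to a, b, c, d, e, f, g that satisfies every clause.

a=True  b=False  c=True  d=False  e=False  f=True  g=False

Branch on a: take a = True.
  then d is forced to False.
  then g is forced to False.
  then e is forced to False.
  then c is forced to True.
  then f is forced to True.
b is now unconstrained; take b = False.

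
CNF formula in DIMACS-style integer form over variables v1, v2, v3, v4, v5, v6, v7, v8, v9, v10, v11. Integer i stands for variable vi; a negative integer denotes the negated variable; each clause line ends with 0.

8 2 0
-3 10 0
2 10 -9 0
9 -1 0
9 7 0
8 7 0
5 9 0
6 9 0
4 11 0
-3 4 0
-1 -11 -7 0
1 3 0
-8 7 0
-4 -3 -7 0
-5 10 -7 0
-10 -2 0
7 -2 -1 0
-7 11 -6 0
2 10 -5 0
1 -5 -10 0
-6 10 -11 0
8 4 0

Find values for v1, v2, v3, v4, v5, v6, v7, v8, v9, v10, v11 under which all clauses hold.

v1=True, v2=False, v3=False, v4=True, v5=False, v6=False, v7=True, v8=True, v9=True, v10=True, v11=False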